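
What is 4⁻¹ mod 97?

73

97 = 24·4 + 1
4 = 4·1 + 0
Back-substituting gives 4·73 ≡ 1 (mod 97).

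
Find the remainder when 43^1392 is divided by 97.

Square-and-reduce mod 97: 43^1≡43, 43^2≡6, 43^4≡36, 43^8≡35, 43^16≡61, 43^32≡35, 43^64≡61, 43^128≡35, 43^256≡61, 43^512≡35, 43^1024≡61.
Since 1392 = 16 + 32 + 64 + 256 + 1024 in binary, 43^1392 ≡ 61·35·61·61·61 ≡ 1 (mod 97).

1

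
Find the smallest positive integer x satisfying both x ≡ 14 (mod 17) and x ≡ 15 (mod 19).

167

Since 19·9 ≡ 1 (mod 17), take x = 15 + 19·((14−15)·9 mod 17) = 15 + 19·8 = 167.
Check: 167 mod 17 = 14, 167 mod 19 = 15.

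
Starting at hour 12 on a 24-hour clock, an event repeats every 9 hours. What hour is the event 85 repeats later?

85·9 = 765.
765 mod 24 = 21 (since 31·24 = 744).
(12 + 21) mod 24 = 9.

9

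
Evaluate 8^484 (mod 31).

Successive squares of 8 mod 31: 8^1≡8, 8^2≡2, 8^4≡4, 8^8≡16, 8^16≡8, 8^32≡2, 8^64≡4, 8^128≡16, 8^256≡8.
484 = 4 + 32 + 64 + 128 + 256, so 8^484 ≡ 4·2·4·16·8 ≡ 4 (mod 31).

4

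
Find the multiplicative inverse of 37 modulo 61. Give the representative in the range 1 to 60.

33

37·33 = 1221 = 20·61 + 1, so 37⁻¹ ≡ 33 (mod 61).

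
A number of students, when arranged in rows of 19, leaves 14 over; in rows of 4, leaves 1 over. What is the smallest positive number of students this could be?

33

Since 4·5 ≡ 1 (mod 19), take x = 1 + 4·((14−1)·5 mod 19) = 1 + 4·8 = 33.
Check: 33 mod 19 = 14, 33 mod 4 = 1.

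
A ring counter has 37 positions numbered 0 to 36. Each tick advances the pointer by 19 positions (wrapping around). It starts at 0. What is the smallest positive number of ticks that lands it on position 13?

26

The inverse of 19 mod 37 is 2 (since 19·2 = 38 ≡ 1).
Multiplying both sides by 2: x ≡ 2·13 = 26 ≡ 26 (mod 37).
Check: 19·26 = 494 = 13·37 + 13.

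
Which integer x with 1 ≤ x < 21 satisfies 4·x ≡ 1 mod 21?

21 = 5·4 + 1
4 = 4·1 + 0
Back-substituting gives 4·16 ≡ 1 (mod 21).

16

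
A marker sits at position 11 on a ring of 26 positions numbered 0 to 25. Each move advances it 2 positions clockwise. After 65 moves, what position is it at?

11

65·2 = 130.
130 − 5·26 = 0, so 130 ≡ 0 (mod 26).
(11 + 0) mod 26 = 11.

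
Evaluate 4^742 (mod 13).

9

Square-and-reduce mod 13: 4^1≡4, 4^2≡3, 4^4≡9, 4^8≡3, 4^16≡9, 4^32≡3, 4^64≡9, 4^128≡3, 4^256≡9, 4^512≡3.
Since 742 = 2 + 4 + 32 + 64 + 128 + 512 in binary, 4^742 ≡ 3·9·3·9·3·3 ≡ 9 (mod 13).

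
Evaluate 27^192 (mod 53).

Square-and-reduce mod 53: 27^1≡27, 27^2≡40, 27^4≡10, 27^8≡47, 27^16≡36, 27^32≡24, 27^64≡46, 27^128≡49.
Since 192 = 64 + 128 in binary, 27^192 ≡ 46·49 ≡ 28 (mod 53).

28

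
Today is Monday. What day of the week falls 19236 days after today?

Monday

19236 mod 7 = 0 (since 2748·7 = 19236).
Monday + 0 days → Monday.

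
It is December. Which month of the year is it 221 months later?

Dividing 221 by 12 gives quotient 18 and remainder 5.
December + 5 months → May.

May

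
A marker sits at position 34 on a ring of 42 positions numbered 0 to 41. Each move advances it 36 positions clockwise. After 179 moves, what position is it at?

179·36 = 6444.
6444 − 153·42 = 18, so 6444 ≡ 18 (mod 42).
(34 + 18) mod 42 = 10.

10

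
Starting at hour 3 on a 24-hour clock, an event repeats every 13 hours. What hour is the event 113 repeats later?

113·13 = 1469.
1469 − 61·24 = 5, so 1469 ≡ 5 (mod 24).
(3 + 5) mod 24 = 8.

8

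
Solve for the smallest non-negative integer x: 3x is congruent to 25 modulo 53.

The inverse of 3 mod 53 is 18 (since 3·18 = 54 ≡ 1).
Multiplying both sides by 18: x ≡ 18·25 = 450 ≡ 26 (mod 53).
Check: 3·26 = 78 = 1·53 + 25.

26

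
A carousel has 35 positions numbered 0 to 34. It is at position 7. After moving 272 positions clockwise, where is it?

272 − 7·35 = 27, so 272 ≡ 27 (mod 35).
(7 + 27) mod 35 = 34.

34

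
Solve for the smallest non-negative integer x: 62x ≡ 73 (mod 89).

83

62⁻¹ ≡ 56 (mod 89) because 62·56 = 3472 = 39·89 + 1.
Multiplying both sides by 56: x ≡ 56·73 = 4088 ≡ 83 (mod 89).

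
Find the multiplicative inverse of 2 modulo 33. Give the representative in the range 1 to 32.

2·17 = 34 = 1·33 + 1, so 2⁻¹ ≡ 17 (mod 33).

17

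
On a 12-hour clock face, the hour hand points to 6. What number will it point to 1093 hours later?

1093 = 91·12 + 1, so 1093 mod 12 = 1.
6 + 1 → 7 on a 12-hour dial.

7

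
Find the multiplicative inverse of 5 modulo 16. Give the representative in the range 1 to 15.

13

5·13 = 65 = 4·16 + 1, so 5⁻¹ ≡ 13 (mod 16).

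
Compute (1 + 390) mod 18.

13

390 mod 18 = 12 (since 21·18 = 378).
(1 + 12) mod 18 = 13.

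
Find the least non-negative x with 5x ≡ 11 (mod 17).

5⁻¹ ≡ 7 (mod 17) because 5·7 = 35 = 2·17 + 1.
Multiplying both sides by 7: x ≡ 7·11 = 77 ≡ 9 (mod 17).

9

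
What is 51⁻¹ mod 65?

51·51 = 2601 = 40·65 + 1, so 51⁻¹ ≡ 51 (mod 65).

51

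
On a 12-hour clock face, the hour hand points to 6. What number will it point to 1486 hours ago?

8

Dividing 1486 by 12 gives quotient 123 and remainder 10.
6 − 10 → 8 on a 12-hour dial.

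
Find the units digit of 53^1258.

Last digits of 3^n: 3, 9, 7, 1 (period 4).
1258 leaves remainder 2 on division by 4, so 53^1258 ends in 9.

9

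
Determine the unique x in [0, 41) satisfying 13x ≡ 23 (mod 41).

27

13⁻¹ ≡ 19 (mod 41) because 13·19 = 247 = 6·41 + 1.
Multiplying both sides by 19: x ≡ 19·23 = 437 ≡ 27 (mod 41).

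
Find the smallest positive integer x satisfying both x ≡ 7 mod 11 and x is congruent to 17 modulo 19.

150

x ≡ 7 (mod 11) gives x ∈ {7, 18, 29, 40, 51, 62, 73, 84, …}.
The first of these with x mod 19 = 17 is 150.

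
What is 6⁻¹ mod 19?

19 = 3·6 + 1
6 = 6·1 + 0
Back-substituting gives 6·16 ≡ 1 (mod 19).

16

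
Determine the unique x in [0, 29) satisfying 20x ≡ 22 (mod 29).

20⁻¹ ≡ 16 (mod 29) because 20·16 = 320 = 11·29 + 1.
Multiplying both sides by 16: x ≡ 16·22 = 352 ≡ 4 (mod 29).
Check: 20·4 = 80 = 2·29 + 22.

4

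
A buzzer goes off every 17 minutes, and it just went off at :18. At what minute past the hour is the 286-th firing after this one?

286·17 = 4862.
Dividing 4862 by 60 gives quotient 81 and remainder 2.
(18 + 2) mod 60 = 20.

20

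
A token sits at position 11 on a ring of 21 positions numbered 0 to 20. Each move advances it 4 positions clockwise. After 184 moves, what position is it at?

12

184·4 = 736.
Dividing 736 by 21 gives quotient 35 and remainder 1.
(11 + 1) mod 21 = 12.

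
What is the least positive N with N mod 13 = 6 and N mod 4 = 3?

19

Since 4·10 ≡ 1 (mod 13), take x = 3 + 4·((6−3)·10 mod 13) = 3 + 4·4 = 19.
Check: 19 mod 13 = 6, 19 mod 4 = 3.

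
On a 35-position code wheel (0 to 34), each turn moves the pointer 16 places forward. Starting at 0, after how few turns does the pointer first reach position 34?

16⁻¹ ≡ 11 (mod 35) because 16·11 = 176 = 5·35 + 1.
Multiplying both sides by 11: x ≡ 11·34 = 374 ≡ 24 (mod 35).

24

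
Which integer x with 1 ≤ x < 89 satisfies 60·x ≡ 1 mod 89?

89 = 1·60 + 29
60 = 2·29 + 2
29 = 14·2 + 1
2 = 2·1 + 0
Back-substituting gives 60·46 ≡ 1 (mod 89).

46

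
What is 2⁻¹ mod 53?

27

2·27 = 54 = 1·53 + 1, so 2⁻¹ ≡ 27 (mod 53).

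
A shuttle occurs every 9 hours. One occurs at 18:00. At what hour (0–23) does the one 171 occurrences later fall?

171·9 = 1539.
1539 = 64·24 + 3, so 1539 mod 24 = 3.
(18 + 3) mod 24 = 21.

21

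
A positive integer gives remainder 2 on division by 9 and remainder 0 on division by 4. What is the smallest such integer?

Since 4·7 ≡ 1 (mod 9), take x = 0 + 4·((2−0)·7 mod 9) = 0 + 4·5 = 20.
Check: 20 mod 9 = 2, 20 mod 4 = 0.

20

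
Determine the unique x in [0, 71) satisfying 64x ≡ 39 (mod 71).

35

64⁻¹ ≡ 10 (mod 71) because 64·10 = 640 = 9·71 + 1.
Multiplying both sides by 10: x ≡ 10·39 = 390 ≡ 35 (mod 71).
Check: 64·35 = 2240 = 31·71 + 39.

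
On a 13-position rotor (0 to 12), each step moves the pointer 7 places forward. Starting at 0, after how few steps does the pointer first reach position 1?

The inverse of 7 mod 13 is 2 (since 7·2 = 14 ≡ 1).
So x ≡ 2·1 = 2 ≡ 2 (mod 13).
Check: 7·2 = 14 = 1·13 + 1.

2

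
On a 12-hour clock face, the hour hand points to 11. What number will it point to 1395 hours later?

2

1395 mod 12 = 3 (since 116·12 = 1392).
11 + 3 → 2 on a 12-hour dial.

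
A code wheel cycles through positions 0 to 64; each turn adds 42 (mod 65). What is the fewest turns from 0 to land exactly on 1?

42·48 = 2016 = 31·65 + 1, so 42⁻¹ ≡ 48 (mod 65).

48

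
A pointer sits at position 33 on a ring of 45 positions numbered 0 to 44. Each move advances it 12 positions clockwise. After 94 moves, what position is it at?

94·12 = 1128.
1128 − 25·45 = 3, so 1128 ≡ 3 (mod 45).
(33 + 3) mod 45 = 36.

36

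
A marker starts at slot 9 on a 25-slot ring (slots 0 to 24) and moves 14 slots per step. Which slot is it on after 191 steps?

8

191·14 = 2674.
2674 mod 25 = 24 (since 106·25 = 2650).
(9 + 24) mod 25 = 8.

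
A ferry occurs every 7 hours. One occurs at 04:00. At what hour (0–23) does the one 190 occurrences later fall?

190·7 = 1330.
Dividing 1330 by 24 gives quotient 55 and remainder 10.
(4 + 10) mod 24 = 14.

14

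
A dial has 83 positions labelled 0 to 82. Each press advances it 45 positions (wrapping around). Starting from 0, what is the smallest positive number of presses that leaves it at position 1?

45·24 = 1080 = 13·83 + 1, so 45⁻¹ ≡ 24 (mod 83).

24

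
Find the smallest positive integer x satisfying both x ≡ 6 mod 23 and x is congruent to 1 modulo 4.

29

Since 4·6 ≡ 1 (mod 23), take x = 1 + 4·((6−1)·6 mod 23) = 1 + 4·7 = 29.
Check: 29 mod 23 = 6, 29 mod 4 = 1.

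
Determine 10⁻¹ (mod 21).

19

21 = 2·10 + 1
10 = 10·1 + 0
Back-substituting gives 10·19 ≡ 1 (mod 21).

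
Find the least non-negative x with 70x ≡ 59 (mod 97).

The inverse of 70 mod 97 is 79 (since 70·79 = 5530 ≡ 1).
Multiplying both sides by 79: x ≡ 79·59 = 4661 ≡ 5 (mod 97).
Check: 70·5 = 350 = 3·97 + 59.

5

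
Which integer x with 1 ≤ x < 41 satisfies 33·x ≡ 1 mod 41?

5

41 = 1·33 + 8
33 = 4·8 + 1
8 = 8·1 + 0
Back-substituting gives 33·5 ≡ 1 (mod 41).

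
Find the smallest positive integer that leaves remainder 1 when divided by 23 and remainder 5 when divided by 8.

Since 8·3 ≡ 1 (mod 23), take x = 5 + 8·((1−5)·3 mod 23) = 5 + 8·11 = 93.
Check: 93 mod 23 = 1, 93 mod 8 = 5.

93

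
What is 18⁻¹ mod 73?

69

18·69 = 1242 = 17·73 + 1, so 18⁻¹ ≡ 69 (mod 73).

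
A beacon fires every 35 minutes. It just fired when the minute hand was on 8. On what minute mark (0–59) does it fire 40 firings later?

28

40·35 = 1400.
1400 = 23·60 + 20, so 1400 mod 60 = 20.
(8 + 20) mod 60 = 28.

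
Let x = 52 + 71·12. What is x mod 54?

71·12 = 852.
852 mod 54 = 42 (since 15·54 = 810).
(52 + 42) mod 54 = 40.

40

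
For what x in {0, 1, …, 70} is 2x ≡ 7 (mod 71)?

2⁻¹ ≡ 36 (mod 71) because 2·36 = 72 = 1·71 + 1.
So x ≡ 36·7 = 252 ≡ 39 (mod 71).

39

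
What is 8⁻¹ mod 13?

5

8·5 = 40 = 3·13 + 1, so 8⁻¹ ≡ 5 (mod 13).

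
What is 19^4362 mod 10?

1

Powers of 9 mod 10 repeat with period 2: 9, 1.
4362 mod 2 = 0, so the last digit matches 9^2 = 1.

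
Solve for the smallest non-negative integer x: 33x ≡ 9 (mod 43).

The inverse of 33 mod 43 is 30 (since 33·30 = 990 ≡ 1).
Multiplying both sides by 30: x ≡ 30·9 = 270 ≡ 12 (mod 43).

12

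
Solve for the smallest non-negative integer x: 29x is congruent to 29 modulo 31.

1

29⁻¹ ≡ 15 (mod 31) because 29·15 = 435 = 14·31 + 1.
Multiplying both sides by 15: x ≡ 15·29 = 435 ≡ 1 (mod 31).
Check: 29·1 = 29 = 0·31 + 29.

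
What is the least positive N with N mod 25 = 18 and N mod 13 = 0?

143

Since 13·2 ≡ 1 (mod 25), take x = 0 + 13·((18−0)·2 mod 25) = 0 + 13·11 = 143.
Check: 143 mod 25 = 18, 143 mod 13 = 0.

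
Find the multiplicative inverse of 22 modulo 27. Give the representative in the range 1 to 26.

22·16 = 352 = 13·27 + 1, so 22⁻¹ ≡ 16 (mod 27).

16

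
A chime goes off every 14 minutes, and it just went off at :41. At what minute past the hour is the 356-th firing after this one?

356·14 = 4984.
4984 mod 60 = 4 (since 83·60 = 4980).
(41 + 4) mod 60 = 45.

45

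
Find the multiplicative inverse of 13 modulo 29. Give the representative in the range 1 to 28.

9

13·9 = 117 = 4·29 + 1, so 13⁻¹ ≡ 9 (mod 29).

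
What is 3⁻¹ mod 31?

3·21 = 63 = 2·31 + 1, so 3⁻¹ ≡ 21 (mod 31).

21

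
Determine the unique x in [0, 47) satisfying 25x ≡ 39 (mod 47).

26

25⁻¹ ≡ 32 (mod 47) because 25·32 = 800 = 17·47 + 1.
Multiplying both sides by 32: x ≡ 32·39 = 1248 ≡ 26 (mod 47).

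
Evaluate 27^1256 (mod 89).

Square-and-reduce mod 89: 27^1≡27, 27^2≡17, 27^4≡22, 27^8≡39, 27^16≡8, 27^32≡64, 27^64≡2, 27^128≡4, 27^256≡16, 27^512≡78, 27^1024≡32.
Since 1256 = 8 + 32 + 64 + 128 + 1024 in binary, 27^1256 ≡ 39·64·2·4·32 ≡ 45 (mod 89).

45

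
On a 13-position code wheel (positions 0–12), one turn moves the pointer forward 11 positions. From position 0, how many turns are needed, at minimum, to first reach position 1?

13 = 1·11 + 2
11 = 5·2 + 1
2 = 2·1 + 0
Back-substituting gives 11·6 ≡ 1 (mod 13).

6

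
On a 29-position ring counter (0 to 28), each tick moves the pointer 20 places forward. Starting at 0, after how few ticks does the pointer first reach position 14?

21

20⁻¹ ≡ 16 (mod 29) because 20·16 = 320 = 11·29 + 1.
So x ≡ 16·14 = 224 ≡ 21 (mod 29).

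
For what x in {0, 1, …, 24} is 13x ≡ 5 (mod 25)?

10

13⁻¹ ≡ 2 (mod 25) because 13·2 = 26 = 1·25 + 1.
Multiplying both sides by 2: x ≡ 2·5 = 10 ≡ 10 (mod 25).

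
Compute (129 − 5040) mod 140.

Dividing 5040 by 140 gives quotient 36 and remainder 0.
(129 − 0) mod 140 = 129.

129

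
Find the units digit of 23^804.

Powers of 3 mod 10 repeat with period 4: 3, 9, 7, 1.
804 leaves remainder 0 on division by 4, so 23^804 ends in 1.

1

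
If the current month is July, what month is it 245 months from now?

Dividing 245 by 12 gives quotient 20 and remainder 5.
July + 5 months → December.

December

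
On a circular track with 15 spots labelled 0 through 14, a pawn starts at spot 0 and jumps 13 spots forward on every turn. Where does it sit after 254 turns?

2

254·13 = 3302.
3302 = 220·15 + 2, so 3302 mod 15 = 2.
(0 + 2) mod 15 = 2.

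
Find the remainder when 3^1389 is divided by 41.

By repeated squaring mod 41: 3^1≡3, 3^2≡9, 3^4≡40, 3^8≡1, 3^16≡1, 3^32≡1, 3^64≡1, 3^128≡1, 3^256≡1, 3^512≡1, 3^1024≡1.
1389 = 1 + 4 + 8 + 32 + 64 + 256 + 1024, so 3^1389 ≡ 3·40·1·1·1·1·1 ≡ 38 (mod 41).

38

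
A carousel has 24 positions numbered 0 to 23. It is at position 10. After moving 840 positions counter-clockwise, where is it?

10

840 = 35·24 + 0, so 840 mod 24 = 0.
(10 − 0) mod 24 = 10.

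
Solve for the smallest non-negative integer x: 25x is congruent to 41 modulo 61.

48

The inverse of 25 mod 61 is 22 (since 25·22 = 550 ≡ 1).
So x ≡ 22·41 = 902 ≡ 48 (mod 61).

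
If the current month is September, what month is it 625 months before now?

August

625 − 52·12 = 1, so 625 ≡ 1 (mod 12).
September − 1 month → August.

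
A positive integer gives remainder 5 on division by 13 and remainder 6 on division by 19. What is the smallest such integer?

Since 19·11 ≡ 1 (mod 13), take x = 6 + 19·((5−6)·11 mod 13) = 6 + 19·2 = 44.
Check: 44 mod 13 = 5, 44 mod 19 = 6.

44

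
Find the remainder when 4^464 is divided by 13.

By repeated squaring mod 13: 4^1≡4, 4^2≡3, 4^4≡9, 4^8≡3, 4^16≡9, 4^32≡3, 4^64≡9, 4^128≡3, 4^256≡9.
464 = 16 + 64 + 128 + 256, so 4^464 ≡ 9·9·3·9 ≡ 3 (mod 13).

3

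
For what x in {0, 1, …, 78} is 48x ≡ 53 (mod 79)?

48⁻¹ ≡ 28 (mod 79) because 48·28 = 1344 = 17·79 + 1.
Multiplying both sides by 28: x ≡ 28·53 = 1484 ≡ 62 (mod 79).

62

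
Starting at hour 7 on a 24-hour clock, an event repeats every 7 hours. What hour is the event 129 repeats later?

129·7 = 903.
903 mod 24 = 15 (since 37·24 = 888).
(7 + 15) mod 24 = 22.

22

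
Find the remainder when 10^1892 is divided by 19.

Square-and-reduce mod 19: 10^1≡10, 10^2≡5, 10^4≡6, 10^8≡17, 10^16≡4, 10^32≡16, 10^64≡9, 10^128≡5, 10^256≡6, 10^512≡17, 10^1024≡4.
Since 1892 = 4 + 32 + 64 + 256 + 512 + 1024 in binary, 10^1892 ≡ 6·16·9·6·17·4 ≡ 5 (mod 19).

5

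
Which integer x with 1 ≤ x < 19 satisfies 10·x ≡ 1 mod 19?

2

10·2 = 20 = 1·19 + 1, so 10⁻¹ ≡ 2 (mod 19).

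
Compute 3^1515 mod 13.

By repeated squaring mod 13: 3^1≡3, 3^2≡9, 3^4≡3, 3^8≡9, 3^16≡3, 3^32≡9, 3^64≡3, 3^128≡9, 3^256≡3, 3^512≡9, 3^1024≡3.
1515 = 1 + 2 + 8 + 32 + 64 + 128 + 256 + 1024, so 3^1515 ≡ 3·9·9·9·3·9·3·3 ≡ 1 (mod 13).

1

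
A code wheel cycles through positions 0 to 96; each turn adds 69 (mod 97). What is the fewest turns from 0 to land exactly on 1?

69·45 = 3105 = 32·97 + 1, so 69⁻¹ ≡ 45 (mod 97).

45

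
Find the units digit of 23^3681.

3

The units digit of 23^n cycles with period 4: 3, 9, 7, 1, …
3681 mod 4 = 1, so the last digit matches 3^1 = 3.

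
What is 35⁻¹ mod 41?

35·34 = 1190 = 29·41 + 1, so 35⁻¹ ≡ 34 (mod 41).

34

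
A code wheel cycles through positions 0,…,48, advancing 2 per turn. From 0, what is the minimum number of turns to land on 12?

The inverse of 2 mod 49 is 25 (since 2·25 = 50 ≡ 1).
Multiplying both sides by 25: x ≡ 25·12 = 300 ≡ 6 (mod 49).

6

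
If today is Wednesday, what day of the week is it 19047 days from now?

Wednesday

19047 mod 7 = 0 (since 2721·7 = 19047).
Wednesday + 0 days → Wednesday.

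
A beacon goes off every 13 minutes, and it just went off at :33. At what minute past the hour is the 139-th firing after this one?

139·13 = 1807.
1807 − 30·60 = 7, so 1807 ≡ 7 (mod 60).
(33 + 7) mod 60 = 40.

40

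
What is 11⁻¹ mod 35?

11·16 = 176 = 5·35 + 1, so 11⁻¹ ≡ 16 (mod 35).

16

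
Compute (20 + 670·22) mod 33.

9

670·22 = 14740.
14740 = 446·33 + 22, so 14740 mod 33 = 22.
(20 + 22) mod 33 = 9.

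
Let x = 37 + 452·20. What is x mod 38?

33

452·20 = 9040.
9040 = 237·38 + 34, so 9040 mod 38 = 34.
(37 + 34) mod 38 = 33.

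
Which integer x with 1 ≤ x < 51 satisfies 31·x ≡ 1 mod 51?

28

31·28 = 868 = 17·51 + 1, so 31⁻¹ ≡ 28 (mod 51).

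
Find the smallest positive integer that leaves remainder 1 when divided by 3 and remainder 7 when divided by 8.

7

x ≡ 1 (mod 3) gives x ∈ {1, 4, 7}.
The first of these with x mod 8 = 7 is 7.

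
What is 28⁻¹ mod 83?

83 = 2·28 + 27
28 = 1·27 + 1
27 = 27·1 + 0
Back-substituting gives 28·3 ≡ 1 (mod 83).

3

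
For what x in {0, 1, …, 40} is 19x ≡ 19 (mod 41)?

19⁻¹ ≡ 13 (mod 41) because 19·13 = 247 = 6·41 + 1.
So x ≡ 13·19 = 247 ≡ 1 (mod 41).

1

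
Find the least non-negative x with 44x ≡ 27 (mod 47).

The inverse of 44 mod 47 is 31 (since 44·31 = 1364 ≡ 1).
Multiplying both sides by 31: x ≡ 31·27 = 837 ≡ 38 (mod 47).

38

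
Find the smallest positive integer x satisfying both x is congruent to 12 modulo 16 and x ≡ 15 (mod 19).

300

x ≡ 12 (mod 16) gives x ∈ {12, 28, 44, 60, 76, 92, 108, 124, …}.
The first of these with x mod 19 = 15 is 300.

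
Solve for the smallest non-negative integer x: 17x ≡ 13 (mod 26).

17⁻¹ ≡ 23 (mod 26) because 17·23 = 391 = 15·26 + 1.
So x ≡ 23·13 = 299 ≡ 13 (mod 26).
Check: 17·13 = 221 = 8·26 + 13.

13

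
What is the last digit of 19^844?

The units digit of 19^n cycles with period 2: 9, 1, …
844 leaves remainder 0 on division by 2, so 19^844 ends in 1.

1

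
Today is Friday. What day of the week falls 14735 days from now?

14735 mod 7 = 0 (since 2105·7 = 14735).
Friday + 0 days → Friday.

Friday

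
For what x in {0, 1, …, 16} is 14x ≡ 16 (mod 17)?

6

14⁻¹ ≡ 11 (mod 17) because 14·11 = 154 = 9·17 + 1.
Multiplying both sides by 11: x ≡ 11·16 = 176 ≡ 6 (mod 17).
Check: 14·6 = 84 = 4·17 + 16.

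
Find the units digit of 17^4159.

3

Last digits of 7^n: 7, 9, 3, 1 (period 4).
4159 mod 4 = 3, so the last digit matches 7^3 = 3.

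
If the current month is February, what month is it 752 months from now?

752 = 62·12 + 8, so 752 mod 12 = 8.
February + 8 months → October.

October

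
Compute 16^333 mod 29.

Successive squares of 16 mod 29: 16^1≡16, 16^2≡24, 16^4≡25, 16^8≡16, 16^16≡24, 16^32≡25, 16^64≡16, 16^128≡24, 16^256≡25.
333 = 1 + 4 + 8 + 64 + 256, so 16^333 ≡ 16·25·16·16·25 ≡ 25 (mod 29).

25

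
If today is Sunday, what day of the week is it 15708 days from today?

Sunday

15708 = 2244·7 + 0, so 15708 mod 7 = 0.
Sunday + 0 days → Sunday.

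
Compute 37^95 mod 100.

93

Square-and-reduce mod 100: 37^1≡37, 37^2≡69, 37^4≡61, 37^8≡21, 37^16≡41, 37^32≡81, 37^64≡61.
Since 95 = 1 + 2 + 4 + 8 + 16 + 64 in binary, 37^95 ≡ 37·69·61·21·41·61 ≡ 93 (mod 100).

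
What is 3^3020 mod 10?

1

Last digits of 3^n: 3, 9, 7, 1 (period 4).
3020 mod 4 = 0, so the last digit matches 3^4 = 1.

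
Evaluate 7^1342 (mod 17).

Successive squares of 7 mod 17: 7^1≡7, 7^2≡15, 7^4≡4, 7^8≡16, 7^16≡1, 7^32≡1, 7^64≡1, 7^128≡1, 7^256≡1, 7^512≡1, 7^1024≡1.
Since 1342 = 2 + 4 + 8 + 16 + 32 + 256 + 1024 in binary, 7^1342 ≡ 15·4·16·1·1·1·1 ≡ 8 (mod 17).

8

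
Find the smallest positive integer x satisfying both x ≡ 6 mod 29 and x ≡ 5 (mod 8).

Since 8·11 ≡ 1 (mod 29), take x = 5 + 8·((6−5)·11 mod 29) = 5 + 8·11 = 93.
Check: 93 mod 29 = 6, 93 mod 8 = 5.

93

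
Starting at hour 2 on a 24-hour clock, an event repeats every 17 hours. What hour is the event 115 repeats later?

115·17 = 1955.
1955 mod 24 = 11 (since 81·24 = 1944).
(2 + 11) mod 24 = 13.

13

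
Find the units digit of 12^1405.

Powers of 2 mod 10 repeat with period 4: 2, 4, 8, 6.
1405 leaves remainder 1 on division by 4, so 12^1405 ends in 2.

2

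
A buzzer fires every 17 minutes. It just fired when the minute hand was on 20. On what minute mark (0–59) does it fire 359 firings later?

359·17 = 6103.
6103 = 101·60 + 43, so 6103 mod 60 = 43.
(20 + 43) mod 60 = 3.

3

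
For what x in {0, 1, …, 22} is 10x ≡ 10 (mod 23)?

1

The inverse of 10 mod 23 is 7 (since 10·7 = 70 ≡ 1).
So x ≡ 7·10 = 70 ≡ 1 (mod 23).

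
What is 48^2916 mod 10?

6

Last digits of 8^n: 8, 4, 2, 6 (period 4).
2916 mod 4 = 0, so the last digit matches 8^4 = 6.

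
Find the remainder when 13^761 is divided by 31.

Square-and-reduce mod 31: 13^1≡13, 13^2≡14, 13^4≡10, 13^8≡7, 13^16≡18, 13^32≡14, 13^64≡10, 13^128≡7, 13^256≡18, 13^512≡14.
Since 761 = 1 + 8 + 16 + 32 + 64 + 128 + 512 in binary, 13^761 ≡ 13·7·18·14·10·7·14 ≡ 3 (mod 31).

3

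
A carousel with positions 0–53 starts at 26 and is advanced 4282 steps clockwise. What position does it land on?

4282 = 79·54 + 16, so 4282 mod 54 = 16.
(26 + 16) mod 54 = 42.

42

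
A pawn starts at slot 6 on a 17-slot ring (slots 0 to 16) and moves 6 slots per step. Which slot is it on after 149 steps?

149·6 = 894.
894 mod 17 = 10 (since 52·17 = 884).
(6 + 10) mod 17 = 16.

16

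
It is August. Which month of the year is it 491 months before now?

September

491 − 40·12 = 11, so 491 ≡ 11 (mod 12).
August − 11 months → September.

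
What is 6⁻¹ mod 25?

21

6·21 = 126 = 5·25 + 1, so 6⁻¹ ≡ 21 (mod 25).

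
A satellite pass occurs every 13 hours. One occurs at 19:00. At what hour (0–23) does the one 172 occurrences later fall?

23

172·13 = 2236.
2236 − 93·24 = 4, so 2236 ≡ 4 (mod 24).
(19 + 4) mod 24 = 23.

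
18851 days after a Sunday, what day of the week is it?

Sunday

18851 = 2693·7 + 0, so 18851 mod 7 = 0.
Sunday + 0 days → Sunday.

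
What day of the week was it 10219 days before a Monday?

Dividing 10219 by 7 gives quotient 1459 and remainder 6.
Monday − 6 days → Tuesday.

Tuesday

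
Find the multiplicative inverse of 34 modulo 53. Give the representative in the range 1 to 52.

39

53 = 1·34 + 19
34 = 1·19 + 15
19 = 1·15 + 4
15 = 3·4 + 3
4 = 1·3 + 1
3 = 3·1 + 0
Back-substituting gives 34·39 ≡ 1 (mod 53).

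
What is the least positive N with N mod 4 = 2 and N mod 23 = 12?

58

x ≡ 2 (mod 4) gives x ∈ {2, 6, 10, 14, 18, 22, 26, 30, …}.
The first of these with x mod 23 = 12 is 58.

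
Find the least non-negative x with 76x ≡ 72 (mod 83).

76⁻¹ ≡ 71 (mod 83) because 76·71 = 5396 = 65·83 + 1.
So x ≡ 71·72 = 5112 ≡ 49 (mod 83).
Check: 76·49 = 3724 = 44·83 + 72.

49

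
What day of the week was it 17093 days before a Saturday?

17093 = 2441·7 + 6, so 17093 mod 7 = 6.
Saturday − 6 days → Sunday.

Sunday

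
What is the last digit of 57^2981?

7

Powers of 7 mod 10 repeat with period 4: 7, 9, 3, 1.
2981 leaves remainder 1 on division by 4, so 57^2981 ends in 7.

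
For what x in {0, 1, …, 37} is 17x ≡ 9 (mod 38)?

5

The inverse of 17 mod 38 is 9 (since 17·9 = 153 ≡ 1).
So x ≡ 9·9 = 81 ≡ 5 (mod 38).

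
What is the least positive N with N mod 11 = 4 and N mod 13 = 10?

Since 13·6 ≡ 1 (mod 11), take x = 10 + 13·((4−10)·6 mod 11) = 10 + 13·8 = 114.
Check: 114 mod 11 = 4, 114 mod 13 = 10.

114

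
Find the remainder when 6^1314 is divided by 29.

25

By repeated squaring mod 29: 6^1≡6, 6^2≡7, 6^4≡20, 6^8≡23, 6^16≡7, 6^32≡20, 6^64≡23, 6^128≡7, 6^256≡20, 6^512≡23, 6^1024≡7.
Since 1314 = 2 + 32 + 256 + 1024 in binary, 6^1314 ≡ 7·20·20·7 ≡ 25 (mod 29).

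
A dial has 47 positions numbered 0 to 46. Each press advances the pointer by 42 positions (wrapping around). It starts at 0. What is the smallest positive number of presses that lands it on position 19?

15

42⁻¹ ≡ 28 (mod 47) because 42·28 = 1176 = 25·47 + 1.
So x ≡ 28·19 = 532 ≡ 15 (mod 47).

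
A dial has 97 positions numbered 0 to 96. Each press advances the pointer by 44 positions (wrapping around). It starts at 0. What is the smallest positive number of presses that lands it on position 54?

85

The inverse of 44 mod 97 is 86 (since 44·86 = 3784 ≡ 1).
So x ≡ 86·54 = 4644 ≡ 85 (mod 97).
Check: 44·85 = 3740 = 38·97 + 54.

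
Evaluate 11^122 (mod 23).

12

By repeated squaring mod 23: 11^1≡11, 11^2≡6, 11^4≡13, 11^8≡8, 11^16≡18, 11^32≡2, 11^64≡4.
122 = 2 + 8 + 16 + 32 + 64, so 11^122 ≡ 6·8·18·2·4 ≡ 12 (mod 23).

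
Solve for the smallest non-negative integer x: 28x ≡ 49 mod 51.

The inverse of 28 mod 51 is 31 (since 28·31 = 868 ≡ 1).
So x ≡ 31·49 = 1519 ≡ 40 (mod 51).

40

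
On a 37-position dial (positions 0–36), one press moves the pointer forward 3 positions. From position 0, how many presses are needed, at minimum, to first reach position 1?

25

37 = 12·3 + 1
3 = 3·1 + 0
Back-substituting gives 3·25 ≡ 1 (mod 37).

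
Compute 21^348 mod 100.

61

Successive squares of 21 mod 100: 21^1≡21, 21^2≡41, 21^4≡81, 21^8≡61, 21^16≡21, 21^32≡41, 21^64≡81, 21^128≡61, 21^256≡21.
Since 348 = 4 + 8 + 16 + 64 + 256 in binary, 21^348 ≡ 81·61·21·81·21 ≡ 61 (mod 100).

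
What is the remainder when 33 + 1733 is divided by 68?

1733 = 25·68 + 33, so 1733 mod 68 = 33.
(33 + 33) mod 68 = 66.

66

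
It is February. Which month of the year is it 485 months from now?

July

485 − 40·12 = 5, so 485 ≡ 5 (mod 12).
February + 5 months → July.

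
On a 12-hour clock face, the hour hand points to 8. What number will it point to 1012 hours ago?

4

1012 = 84·12 + 4, so 1012 mod 12 = 4.
8 − 4 → 4 on a 12-hour dial.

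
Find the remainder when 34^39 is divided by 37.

10

By repeated squaring mod 37: 34^1≡34, 34^2≡9, 34^4≡7, 34^8≡12, 34^16≡33, 34^32≡16.
Since 39 = 1 + 2 + 4 + 32 in binary, 34^39 ≡ 34·9·7·16 ≡ 10 (mod 37).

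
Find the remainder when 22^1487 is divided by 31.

By repeated squaring mod 31: 22^1≡22, 22^2≡19, 22^4≡20, 22^8≡28, 22^16≡9, 22^32≡19, 22^64≡20, 22^128≡28, 22^256≡9, 22^512≡19, 22^1024≡20.
1487 = 1 + 2 + 4 + 8 + 64 + 128 + 256 + 1024, so 22^1487 ≡ 22·19·20·28·20·28·9·20 ≡ 12 (mod 31).

12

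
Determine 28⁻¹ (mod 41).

22

28·22 = 616 = 15·41 + 1, so 28⁻¹ ≡ 22 (mod 41).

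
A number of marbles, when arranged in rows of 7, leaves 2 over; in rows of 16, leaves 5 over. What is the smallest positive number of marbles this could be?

Since 16·4 ≡ 1 (mod 7), take x = 5 + 16·((2−5)·4 mod 7) = 5 + 16·2 = 37.
Check: 37 mod 7 = 2, 37 mod 16 = 5.

37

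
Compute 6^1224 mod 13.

1

Square-and-reduce mod 13: 6^1≡6, 6^2≡10, 6^4≡9, 6^8≡3, 6^16≡9, 6^32≡3, 6^64≡9, 6^128≡3, 6^256≡9, 6^512≡3, 6^1024≡9.
Since 1224 = 8 + 64 + 128 + 1024 in binary, 6^1224 ≡ 3·9·3·9 ≡ 1 (mod 13).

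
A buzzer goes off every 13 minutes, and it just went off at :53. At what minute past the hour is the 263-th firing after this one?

263·13 = 3419.
3419 mod 60 = 59 (since 56·60 = 3360).
(53 + 59) mod 60 = 52.

52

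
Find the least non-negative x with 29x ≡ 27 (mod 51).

15

The inverse of 29 mod 51 is 44 (since 29·44 = 1276 ≡ 1).
So x ≡ 44·27 = 1188 ≡ 15 (mod 51).
Check: 29·15 = 435 = 8·51 + 27.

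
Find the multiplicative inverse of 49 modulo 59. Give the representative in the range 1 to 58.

53

59 = 1·49 + 10
49 = 4·10 + 9
10 = 1·9 + 1
9 = 9·1 + 0
Back-substituting gives 49·53 ≡ 1 (mod 59).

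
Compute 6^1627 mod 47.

25

Successive squares of 6 mod 47: 6^1≡6, 6^2≡36, 6^4≡27, 6^8≡24, 6^16≡12, 6^32≡3, 6^64≡9, 6^128≡34, 6^256≡28, 6^512≡32, 6^1024≡37.
Since 1627 = 1 + 2 + 8 + 16 + 64 + 512 + 1024 in binary, 6^1627 ≡ 6·36·24·12·9·32·37 ≡ 25 (mod 47).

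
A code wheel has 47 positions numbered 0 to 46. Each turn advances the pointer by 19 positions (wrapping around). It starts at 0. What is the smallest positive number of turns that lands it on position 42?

The inverse of 19 mod 47 is 5 (since 19·5 = 95 ≡ 1).
Multiplying both sides by 5: x ≡ 5·42 = 210 ≡ 22 (mod 47).

22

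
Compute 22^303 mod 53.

39

By repeated squaring mod 53: 22^1≡22, 22^2≡7, 22^4≡49, 22^8≡16, 22^16≡44, 22^32≡28, 22^64≡42, 22^128≡15, 22^256≡13.
Since 303 = 1 + 2 + 4 + 8 + 32 + 256 in binary, 22^303 ≡ 22·7·49·16·28·13 ≡ 39 (mod 53).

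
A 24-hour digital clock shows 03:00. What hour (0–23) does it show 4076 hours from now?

4076 mod 24 = 20 (since 169·24 = 4056).
(3 + 20) mod 24 = 23.

23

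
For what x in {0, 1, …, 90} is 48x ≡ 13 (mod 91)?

78

The inverse of 48 mod 91 is 55 (since 48·55 = 2640 ≡ 1).
Multiplying both sides by 55: x ≡ 55·13 = 715 ≡ 78 (mod 91).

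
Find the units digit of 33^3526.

9

Powers of 3 mod 10 repeat with period 4: 3, 9, 7, 1.
3526 mod 4 = 2, so the last digit matches 3^2 = 9.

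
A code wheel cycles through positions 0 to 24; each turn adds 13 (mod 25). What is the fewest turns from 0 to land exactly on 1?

13·2 = 26 = 1·25 + 1, so 13⁻¹ ≡ 2 (mod 25).

2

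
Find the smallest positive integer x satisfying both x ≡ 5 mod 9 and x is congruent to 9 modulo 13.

113

x ≡ 5 (mod 9) gives x ∈ {5, 14, 23, 32, 41, 50, 59, 68, …}.
The first of these with x mod 13 = 9 is 113.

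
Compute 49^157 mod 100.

49

Successive squares of 49 mod 100: 49^1≡49, 49^2≡1, 49^4≡1, 49^8≡1, 49^16≡1, 49^32≡1, 49^64≡1, 49^128≡1.
157 = 1 + 4 + 8 + 16 + 128, so 49^157 ≡ 49·1·1·1·1 ≡ 49 (mod 100).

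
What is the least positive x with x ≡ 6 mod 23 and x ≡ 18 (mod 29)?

x ≡ 6 (mod 23) gives x ∈ {6, 29, 52, 75, 98, 121, 144, 167, …}.
The first of these with x mod 29 = 18 is 627.

627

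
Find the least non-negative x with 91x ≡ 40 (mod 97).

The inverse of 91 mod 97 is 16 (since 91·16 = 1456 ≡ 1).
So x ≡ 16·40 = 640 ≡ 58 (mod 97).

58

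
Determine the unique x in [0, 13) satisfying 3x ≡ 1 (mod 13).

3⁻¹ ≡ 9 (mod 13) because 3·9 = 27 = 2·13 + 1.
Multiplying both sides by 9: x ≡ 9·1 = 9 ≡ 9 (mod 13).

9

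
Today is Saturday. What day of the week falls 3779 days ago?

3779 mod 7 = 6 (since 539·7 = 3773).
Saturday − 6 days → Sunday.

Sunday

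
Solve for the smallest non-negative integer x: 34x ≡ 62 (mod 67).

57

The inverse of 34 mod 67 is 2 (since 34·2 = 68 ≡ 1).
Multiplying both sides by 2: x ≡ 2·62 = 124 ≡ 57 (mod 67).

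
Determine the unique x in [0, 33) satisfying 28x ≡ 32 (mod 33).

20

The inverse of 28 mod 33 is 13 (since 28·13 = 364 ≡ 1).
Multiplying both sides by 13: x ≡ 13·32 = 416 ≡ 20 (mod 33).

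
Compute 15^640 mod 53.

Square-and-reduce mod 53: 15^1≡15, 15^2≡13, 15^4≡10, 15^8≡47, 15^16≡36, 15^32≡24, 15^64≡46, 15^128≡49, 15^256≡16, 15^512≡44.
Since 640 = 128 + 512 in binary, 15^640 ≡ 49·44 ≡ 36 (mod 53).

36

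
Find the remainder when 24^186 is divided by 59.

15

Square-and-reduce mod 59: 24^1≡24, 24^2≡45, 24^4≡19, 24^8≡7, 24^16≡49, 24^32≡41, 24^64≡29, 24^128≡15.
186 = 2 + 8 + 16 + 32 + 128, so 24^186 ≡ 45·7·49·41·15 ≡ 15 (mod 59).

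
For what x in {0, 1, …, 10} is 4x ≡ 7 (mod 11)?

10

The inverse of 4 mod 11 is 3 (since 4·3 = 12 ≡ 1).
So x ≡ 3·7 = 21 ≡ 10 (mod 11).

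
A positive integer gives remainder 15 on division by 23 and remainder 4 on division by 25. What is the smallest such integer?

Since 25·12 ≡ 1 (mod 23), take x = 4 + 25·((15−4)·12 mod 23) = 4 + 25·17 = 429.
Check: 429 mod 23 = 15, 429 mod 25 = 4.

429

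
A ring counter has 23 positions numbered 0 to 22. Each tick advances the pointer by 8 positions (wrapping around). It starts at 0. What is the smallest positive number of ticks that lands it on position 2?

The inverse of 8 mod 23 is 3 (since 8·3 = 24 ≡ 1).
So x ≡ 3·2 = 6 ≡ 6 (mod 23).

6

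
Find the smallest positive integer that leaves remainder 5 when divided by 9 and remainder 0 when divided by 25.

Since 25·4 ≡ 1 (mod 9), take x = 0 + 25·((5−0)·4 mod 9) = 0 + 25·2 = 50.
Check: 50 mod 9 = 5, 50 mod 25 = 0.

50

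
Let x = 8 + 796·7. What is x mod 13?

3

796·7 = 5572.
5572 = 428·13 + 8, so 5572 mod 13 = 8.
(8 + 8) mod 13 = 3.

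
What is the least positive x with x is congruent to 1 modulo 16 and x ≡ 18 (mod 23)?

x ≡ 1 (mod 16) gives x ∈ {1, 17, 33, 49, 65, 81, 97, 113, …}.
The first of these with x mod 23 = 18 is 225.

225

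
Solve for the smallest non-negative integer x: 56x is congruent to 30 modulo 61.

55

The inverse of 56 mod 61 is 12 (since 56·12 = 672 ≡ 1).
So x ≡ 12·30 = 360 ≡ 55 (mod 61).
Check: 56·55 = 3080 = 50·61 + 30.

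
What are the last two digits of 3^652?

Successive squares of 3 mod 100: 3^1≡3, 3^2≡9, 3^4≡81, 3^8≡61, 3^16≡21, 3^32≡41, 3^64≡81, 3^128≡61, 3^256≡21, 3^512≡41.
Since 652 = 4 + 8 + 128 + 512 in binary, 3^652 ≡ 81·61·61·41 ≡ 41 (mod 100).

41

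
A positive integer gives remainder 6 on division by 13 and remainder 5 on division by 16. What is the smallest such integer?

149

x ≡ 6 (mod 13) gives x ∈ {6, 19, 32, 45, 58, 71, 84, 97, …}.
The first of these with x mod 16 = 5 is 149.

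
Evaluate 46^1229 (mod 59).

Successive squares of 46 mod 59: 46^1≡46, 46^2≡51, 46^4≡5, 46^8≡25, 46^16≡35, 46^32≡45, 46^64≡19, 46^128≡7, 46^256≡49, 46^512≡41, 46^1024≡29.
Since 1229 = 1 + 4 + 8 + 64 + 128 + 1024 in binary, 46^1229 ≡ 46·5·25·19·7·29 ≡ 4 (mod 59).

4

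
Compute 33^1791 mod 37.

Successive squares of 33 mod 37: 33^1≡33, 33^2≡16, 33^4≡34, 33^8≡9, 33^16≡7, 33^32≡12, 33^64≡33, 33^128≡16, 33^256≡34, 33^512≡9, 33^1024≡7.
Since 1791 = 1 + 2 + 4 + 8 + 16 + 32 + 64 + 128 + 512 + 1024 in binary, 33^1791 ≡ 33·16·34·9·7·12·33·16·9·7 ≡ 1 (mod 37).

1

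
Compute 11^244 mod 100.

Successive squares of 11 mod 100: 11^1≡11, 11^2≡21, 11^4≡41, 11^8≡81, 11^16≡61, 11^32≡21, 11^64≡41, 11^128≡81.
244 = 4 + 16 + 32 + 64 + 128, so 11^244 ≡ 41·61·21·41·81 ≡ 41 (mod 100).

41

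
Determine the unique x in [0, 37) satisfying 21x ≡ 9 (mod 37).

21⁻¹ ≡ 30 (mod 37) because 21·30 = 630 = 17·37 + 1.
Multiplying both sides by 30: x ≡ 30·9 = 270 ≡ 11 (mod 37).
Check: 21·11 = 231 = 6·37 + 9.

11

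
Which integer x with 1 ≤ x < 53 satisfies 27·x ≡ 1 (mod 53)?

53 = 1·27 + 26
27 = 1·26 + 1
26 = 26·1 + 0
Back-substituting gives 27·2 ≡ 1 (mod 53).

2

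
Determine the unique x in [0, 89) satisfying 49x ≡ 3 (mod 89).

60

49⁻¹ ≡ 20 (mod 89) because 49·20 = 980 = 11·89 + 1.
So x ≡ 20·3 = 60 ≡ 60 (mod 89).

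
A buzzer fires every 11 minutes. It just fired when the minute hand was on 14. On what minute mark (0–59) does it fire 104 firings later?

18

104·11 = 1144.
1144 = 19·60 + 4, so 1144 mod 60 = 4.
(14 + 4) mod 60 = 18.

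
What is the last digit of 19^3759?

The units digit of 19^n cycles with period 2: 9, 1, …
3759 leaves remainder 1 on division by 2, so 19^3759 ends in 9.

9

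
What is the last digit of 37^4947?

3

The units digit of 37^n cycles with period 4: 7, 9, 3, 1, …
4947 mod 4 = 3, so the last digit matches 7^3 = 3.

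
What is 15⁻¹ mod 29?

2

29 = 1·15 + 14
15 = 1·14 + 1
14 = 14·1 + 0
Back-substituting gives 15·2 ≡ 1 (mod 29).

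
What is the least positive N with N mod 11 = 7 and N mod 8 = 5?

x ≡ 5 (mod 8) gives x ∈ {5, 13, 21, 29}.
The first of these with x mod 11 = 7 is 29.

29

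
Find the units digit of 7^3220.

The units digit of 7^n cycles with period 4: 7, 9, 3, 1, …
3220 leaves remainder 0 on division by 4, so 7^3220 ends in 1.

1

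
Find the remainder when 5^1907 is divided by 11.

Square-and-reduce mod 11: 5^1≡5, 5^2≡3, 5^4≡9, 5^8≡4, 5^16≡5, 5^32≡3, 5^64≡9, 5^128≡4, 5^256≡5, 5^512≡3, 5^1024≡9.
Since 1907 = 1 + 2 + 16 + 32 + 64 + 256 + 512 + 1024 in binary, 5^1907 ≡ 5·3·5·3·9·5·3·9 ≡ 3 (mod 11).

3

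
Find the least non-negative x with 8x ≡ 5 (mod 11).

2

The inverse of 8 mod 11 is 7 (since 8·7 = 56 ≡ 1).
So x ≡ 7·5 = 35 ≡ 2 (mod 11).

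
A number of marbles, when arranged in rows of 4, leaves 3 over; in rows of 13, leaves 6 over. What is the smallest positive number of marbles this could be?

19

Since 13·1 ≡ 1 (mod 4), take x = 6 + 13·((3−6)·1 mod 4) = 6 + 13·1 = 19.
Check: 19 mod 4 = 3, 19 mod 13 = 6.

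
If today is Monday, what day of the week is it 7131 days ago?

Wednesday

7131 = 1018·7 + 5, so 7131 mod 7 = 5.
Monday − 5 days → Wednesday.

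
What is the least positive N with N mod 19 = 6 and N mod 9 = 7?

25

x ≡ 7 (mod 9) gives x ∈ {7, 16, 25}.
The first of these with x mod 19 = 6 is 25.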